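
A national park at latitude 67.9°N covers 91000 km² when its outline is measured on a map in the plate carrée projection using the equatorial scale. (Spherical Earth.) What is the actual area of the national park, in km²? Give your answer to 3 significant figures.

34200 km²

Plate carrée maps x = Rλ, y = Rφ. The meridian scale is h = 1 and the parallel scale is k = 1/cos φ = sec φ.
Areal scale = h·k = 1 × sec φ; at 67.9°, h = 1.000, k = 2.658, so h·k = 2.658.
True area = apparent / (areal scale) = 91000 / 2.658 ≈ 34200 km².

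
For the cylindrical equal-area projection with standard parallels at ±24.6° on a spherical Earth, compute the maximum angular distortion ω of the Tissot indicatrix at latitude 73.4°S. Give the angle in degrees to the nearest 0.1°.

110.2°

For cylindrical equal-area with standard parallel φ₀, h = cos φ / cos φ₀ and k = cos φ₀ / cos φ, so h·k = 1.
At 73.4°: h = 0.3142, k = 3.183; principal scales a = 3.183, b = 0.3142.
sin(ω/2) = (a − b)/(a + b) = 2.868/3.497 = 0.8203, so ω = 2 arcsin(0.8203) ≈ 110.2°.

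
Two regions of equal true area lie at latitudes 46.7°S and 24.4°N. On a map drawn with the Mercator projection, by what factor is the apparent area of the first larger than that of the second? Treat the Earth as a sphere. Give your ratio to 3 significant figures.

Mercator is conformal with k = sec φ, so areal scale = k² = sec²φ.
At 46.7°: sec²(46.7°) = 1/0.6858² = 2.126.
At 24.4°: sec²(24.4°) = 1/0.9107² = 1.206.
Ratio = 2.126/1.206 = cos²(24.4°)/cos²(46.7°) ≈ 1.76.

1.76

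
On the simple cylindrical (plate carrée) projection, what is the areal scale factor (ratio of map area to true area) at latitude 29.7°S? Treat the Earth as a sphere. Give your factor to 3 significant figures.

For the equirectangular projection with φ₀ = 0 (plate carrée), h = 1 along meridians and k = sec φ along parallels.
Areal scale = h·k = 1 × sec φ; at 29.7°, h = 1.000, k = 1.151, so h·k = 1.151.

1.15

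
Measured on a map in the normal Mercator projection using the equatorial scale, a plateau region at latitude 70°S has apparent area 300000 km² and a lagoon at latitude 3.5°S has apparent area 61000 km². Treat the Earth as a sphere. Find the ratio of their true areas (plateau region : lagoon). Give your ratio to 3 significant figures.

Since Mercator area scale is 1/cos²φ, the true area equals the apparent area multiplied by cos²φ.
True area of plateau region: 300000 × cos²(70°) = 300000 × 0.1170 = 35090 km².
True area of lagoon: 61000 × cos²(3.5°) = 61000 × 0.9963 = 60770 km².
Ratio = 35090 / 60770 ≈ 0.577.

0.577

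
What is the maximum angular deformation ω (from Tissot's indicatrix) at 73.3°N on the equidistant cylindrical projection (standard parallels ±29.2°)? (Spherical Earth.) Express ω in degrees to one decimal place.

60.6°

In the equirectangular projection with standard parallel φ₀ = 29.2° (x = Rλ cos φ₀, y = Rφ), meridians are true-scale (h = 1) and the parallel scale is k = cos φ₀ / cos φ.
At 73.3°: h = 1.000, k = 3.038; principal scales a = 3.038, b = 1.000.
sin(ω/2) = (a − b)/(a + b) = 2.038/4.038 = 0.5047, so ω = 2 arcsin(0.5047) ≈ 60.6°.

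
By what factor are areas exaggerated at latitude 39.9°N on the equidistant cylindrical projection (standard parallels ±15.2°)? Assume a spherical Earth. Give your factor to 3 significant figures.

The equidistant cylindrical projection with φ₀ = 15.2° has h = 1 (meridians true) and k = cos φ₀ / cos φ along parallels.
Areal scale = h·k = 1 × cos φ₀ / cos φ; at 39.9°, h = 1.000, k = 1.258, so h·k = 1.258.

1.26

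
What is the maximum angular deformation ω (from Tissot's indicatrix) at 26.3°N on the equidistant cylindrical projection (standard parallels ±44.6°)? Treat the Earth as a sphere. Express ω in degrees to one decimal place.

13.2°

In the equirectangular projection with standard parallel φ₀ = 44.6° (x = Rλ cos φ₀, y = Rφ), meridians are true-scale (h = 1) and the parallel scale is k = cos φ₀ / cos φ.
At 26.3°: h = 1.000, k = 0.7942; principal scales a = 1.000, b = 0.7942.
sin(ω/2) = (a − b)/(a + b) = 0.2058/1.794 = 0.1147, so ω = 2 arcsin(0.1147) ≈ 13.2°.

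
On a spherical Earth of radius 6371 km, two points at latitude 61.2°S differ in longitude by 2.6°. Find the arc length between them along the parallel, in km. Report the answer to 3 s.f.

139 km

Arc length along a parallel = R cos φ · Δλ (with Δλ in radians).
= 6371 × cos 61.2° × (2.6° × π/180) = 6371 × 0.4818 × 0.04538 ≈ 139 km.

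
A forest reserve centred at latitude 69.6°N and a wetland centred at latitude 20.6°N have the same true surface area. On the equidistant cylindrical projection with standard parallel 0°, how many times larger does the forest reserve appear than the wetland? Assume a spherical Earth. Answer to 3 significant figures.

2.69

In the plate carrée (x = Rλ, y = Rφ), meridians are true-scale (h = 1) and parallels are stretched by k = sec φ.
Areal scale at 69.6°: h·k = 1.000 × 2.869 = 2.869.
Areal scale at 20.6°: h·k = 1.000 × 1.068 = 1.068.
Ratio = 2.869/1.068 ≈ 2.69.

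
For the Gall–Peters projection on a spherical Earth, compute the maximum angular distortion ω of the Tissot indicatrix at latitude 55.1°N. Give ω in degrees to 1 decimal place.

24.1°

Gall–Peters is a cylindrical equal-area projection with standard parallels at ±45°. A cylindrical equal-area projection with standard parallel φ₀ has meridian scale h = cos φ / cos φ₀ and parallel scale k = cos φ₀ / cos φ (so areas are preserved, h·k = 1).
At 55.1°: h = 0.8091, k = 1.236; principal scales a = 1.236, b = 0.8091.
sin(ω/2) = (a − b)/(a + b) = 0.4267/2.045 = 0.2087, so ω = 2 arcsin(0.2087) ≈ 24.1°.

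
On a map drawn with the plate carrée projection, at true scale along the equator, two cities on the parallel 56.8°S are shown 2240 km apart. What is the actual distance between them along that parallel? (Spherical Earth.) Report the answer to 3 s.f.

1230 km

Plate carrée maps x = Rλ, y = Rφ. The meridian scale is h = 1 and the parallel scale is k = 1/cos φ = sec φ.
Along the parallel at 56.8°, map distances are exaggerated by k = sec 56.8° = 1.826.
True distance = 2240 / 1.826 = 2240 × cos 56.8° ≈ 1230 km.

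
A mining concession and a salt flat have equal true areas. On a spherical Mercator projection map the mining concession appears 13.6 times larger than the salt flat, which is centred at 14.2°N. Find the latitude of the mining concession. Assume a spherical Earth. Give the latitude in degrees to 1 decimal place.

Mercator areal scale is sec²φ, so apparent-area ratio = sec²φ₁ / sec²φ₂ = cos²φ₂ / cos²φ₁.
cos²φ₂ / cos²φ₁ = 13.6  ⇒  cos φ₁ = cos 14.2° / √13.6 = 0.9694/3.688 = 0.2629.
φ₁ = arccos(0.2629) ≈ 74.8°.

74.8°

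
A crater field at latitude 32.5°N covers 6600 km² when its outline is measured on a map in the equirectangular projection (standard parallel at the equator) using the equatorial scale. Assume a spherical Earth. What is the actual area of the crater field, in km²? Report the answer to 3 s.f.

5570 km²

For the equirectangular projection with φ₀ = 0 (plate carrée), h = 1 along meridians and k = sec φ along parallels.
Areal scale = h·k = 1 × sec φ; at 32.5°, h = 1.000, k = 1.186, so h·k = 1.186.
True area = apparent / (areal scale) = 6600 / 1.186 ≈ 5570 km².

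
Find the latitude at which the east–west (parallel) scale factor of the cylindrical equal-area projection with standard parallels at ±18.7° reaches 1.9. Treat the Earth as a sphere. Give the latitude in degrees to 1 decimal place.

For cylindrical equal-area with standard parallel φ₀, h = cos φ / cos φ₀ and k = cos φ₀ / cos φ, so h·k = 1.
k = cos φ₀ / cos φ = 1.9  ⇒  cos φ = cos 18.7° / 1.9 = 0.4985.
φ = arccos(0.4985) ≈ 60.1°.

60.1°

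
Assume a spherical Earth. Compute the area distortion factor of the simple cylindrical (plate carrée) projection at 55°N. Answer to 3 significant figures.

In the plate carrée (x = Rλ, y = Rφ), meridians are true-scale (h = 1) and parallels are stretched by k = sec φ.
Areal scale = h·k = 1 × sec φ; at 55°, h = 1.000, k = 1.743, so h·k = 1.743.

1.74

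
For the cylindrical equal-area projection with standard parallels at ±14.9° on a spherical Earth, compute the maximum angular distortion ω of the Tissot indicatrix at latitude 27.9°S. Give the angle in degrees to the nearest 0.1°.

Cylindrical equal-area (φ₀ = 14.9°): h = cos φ / cos 14.9° along meridians, k = cos 14.9° / cos φ along parallels; h·k = 1.
At 27.9°: h = 0.9145, k = 1.093; principal scales a = 1.093, b = 0.9145.
sin(ω/2) = (a − b)/(a + b) = 0.1790/2.008 = 0.08912, so ω = 2 arcsin(0.08912) ≈ 10.2°.

10.2°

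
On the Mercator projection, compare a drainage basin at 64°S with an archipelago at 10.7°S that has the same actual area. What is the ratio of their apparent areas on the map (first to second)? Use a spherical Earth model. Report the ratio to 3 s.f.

5.02

Mercator areal scale is sec²φ.
At 64°: sec²(64°) = 1/0.4384² = 5.204.
At 10.7°: sec²(10.7°) = 1/0.9826² = 1.036.
Ratio = 5.204/1.036 = cos²(10.7°)/cos²(64°) ≈ 5.02.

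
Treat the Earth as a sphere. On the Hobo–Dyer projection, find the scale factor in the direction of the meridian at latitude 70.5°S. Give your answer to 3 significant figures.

Hobo–Dyer is a cylindrical equal-area projection with standard parallels at ±37.5°. For cylindrical equal-area with standard parallel φ₀, h = cos φ / cos φ₀ and k = cos φ₀ / cos φ, so h·k = 1.
h = cos 70.5° / cos 37.5° = 0.3338/0.7934 = 0.4208.

0.421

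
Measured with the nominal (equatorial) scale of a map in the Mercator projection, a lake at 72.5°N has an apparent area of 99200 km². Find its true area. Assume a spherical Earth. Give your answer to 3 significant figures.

8970 km²

For Mercator, h = k = sec φ (a conformal cylindrical projection has a single point scale, 1/cos φ).
Areal scale = k² = sec²φ = 1/cos²(72.5°) = 1/0.3007² = 11.06.
True area = apparent / (areal scale) = 99200 / 11.06 ≈ 8970 km².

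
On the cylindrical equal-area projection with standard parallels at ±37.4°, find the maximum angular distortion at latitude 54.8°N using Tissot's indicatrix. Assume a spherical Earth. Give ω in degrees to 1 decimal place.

Cylindrical equal-area (φ₀ = 37.4°): h = cos φ / cos 37.4° along meridians, k = cos 37.4° / cos φ along parallels; h·k = 1.
At 54.8°: h = 0.7256, k = 1.378; principal scales a = 1.378, b = 0.7256.
sin(ω/2) = (a − b)/(a + b) = 0.6526/2.104 = 0.3102, so ω = 2 arcsin(0.3102) ≈ 36.1°.

36.1°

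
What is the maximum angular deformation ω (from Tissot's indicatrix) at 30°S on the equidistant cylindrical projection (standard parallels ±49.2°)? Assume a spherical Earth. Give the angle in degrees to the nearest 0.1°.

16.1°

With standard parallel φ₀ = 49.2°, the equirectangular projection gives x = Rλ cos φ₀, y = Rφ, so h = 1 and k = cos 49.2° / cos φ.
At 30°: h = 1.000, k = 0.7545; principal scales a = 1.000, b = 0.7545.
sin(ω/2) = (a − b)/(a + b) = 0.2455/1.755 = 0.1399, so ω = 2 arcsin(0.1399) ≈ 16.1°.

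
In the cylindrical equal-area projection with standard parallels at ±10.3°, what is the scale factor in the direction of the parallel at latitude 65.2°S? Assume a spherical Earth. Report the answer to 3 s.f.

For cylindrical equal-area with standard parallel φ₀, h = cos φ / cos φ₀ and k = cos φ₀ / cos φ, so h·k = 1.
k = cos 10.3° / cos 65.2° = 0.9839/0.4195 = 2.346.

2.35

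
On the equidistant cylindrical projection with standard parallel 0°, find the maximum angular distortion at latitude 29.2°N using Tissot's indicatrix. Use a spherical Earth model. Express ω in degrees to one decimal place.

Plate carrée maps x = Rλ, y = Rφ. The meridian scale is h = 1 and the parallel scale is k = 1/cos φ = sec φ.
At 29.2°: h = 1.000, k = 1.146; principal scales a = 1.146, b = 1.000.
sin(ω/2) = (a − b)/(a + b) = 0.1456/2.146 = 0.06785, so ω = 2 arcsin(0.06785) ≈ 7.8°.

7.8°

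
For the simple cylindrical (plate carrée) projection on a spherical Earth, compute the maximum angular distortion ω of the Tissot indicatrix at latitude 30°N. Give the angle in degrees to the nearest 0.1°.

For the equirectangular projection with φ₀ = 0 (plate carrée), h = 1 along meridians and k = sec φ along parallels.
At 30°: h = 1.000, k = 1.155; principal scales a = 1.155, b = 1.000.
sin(ω/2) = (a − b)/(a + b) = 0.1547/2.155 = 0.07180, so ω = 2 arcsin(0.07180) ≈ 8.2°.

8.2°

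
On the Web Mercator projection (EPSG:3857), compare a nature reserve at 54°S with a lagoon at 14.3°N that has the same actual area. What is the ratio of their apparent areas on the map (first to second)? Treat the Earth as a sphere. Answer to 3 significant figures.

Mercator is conformal with k = sec φ, so areal scale = k² = sec²φ.
At 54°: sec²(54°) = 1/0.5878² = 2.894.
At 14.3°: sec²(14.3°) = 1/0.9690² = 1.065.
Ratio = 2.894/1.065 = cos²(14.3°)/cos²(54°) ≈ 2.72.

2.72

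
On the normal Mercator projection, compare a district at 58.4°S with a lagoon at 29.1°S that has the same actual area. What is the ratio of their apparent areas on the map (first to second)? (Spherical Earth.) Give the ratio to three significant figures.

2.78

Mercator areal scale is sec²φ.
At 58.4°: sec²(58.4°) = 1/0.5240² = 3.642.
At 29.1°: sec²(29.1°) = 1/0.8738² = 1.310.
Ratio = 3.642/1.310 = cos²(29.1°)/cos²(58.4°) ≈ 2.78.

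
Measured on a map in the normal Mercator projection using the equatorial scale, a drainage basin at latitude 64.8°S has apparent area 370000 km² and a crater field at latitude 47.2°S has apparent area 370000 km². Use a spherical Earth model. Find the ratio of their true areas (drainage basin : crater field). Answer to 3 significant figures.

Since Mercator area scale is 1/cos²φ, the true area equals the apparent area multiplied by cos²φ.
True area of drainage basin: 370000 × cos²(64.8°) = 370000 × 0.1813 = 67080 km².
True area of crater field: 370000 × cos²(47.2°) = 370000 × 0.4616 = 170800 km².
Ratio = 67080 / 170800 ≈ 0.393.

0.393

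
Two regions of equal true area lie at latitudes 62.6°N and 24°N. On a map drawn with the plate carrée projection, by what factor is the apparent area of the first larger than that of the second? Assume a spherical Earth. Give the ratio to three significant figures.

Plate carrée maps x = Rλ, y = Rφ. The meridian scale is h = 1 and the parallel scale is k = 1/cos φ = sec φ.
Areal scale at 62.6°: h·k = 1.000 × 2.173 = 2.173.
Areal scale at 24°: h·k = 1.000 × 1.095 = 1.095.
Ratio = 2.173/1.095 ≈ 1.99.

1.99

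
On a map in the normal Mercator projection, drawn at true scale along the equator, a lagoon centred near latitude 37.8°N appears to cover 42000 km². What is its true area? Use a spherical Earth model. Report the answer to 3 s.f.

26200 km²

For Mercator, h = k = sec φ (a conformal cylindrical projection has a single point scale, 1/cos φ).
Areal scale = k² = sec²φ = 1/cos²(37.8°) = 1/0.7902² = 1.602.
True area = apparent / (areal scale) = 42000 / 1.602 ≈ 26200 km².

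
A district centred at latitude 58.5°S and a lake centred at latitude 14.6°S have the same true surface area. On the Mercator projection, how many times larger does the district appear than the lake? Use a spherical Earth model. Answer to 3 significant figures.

3.43

Mercator is conformal with k = sec φ, so areal scale = k² = sec²φ.
At 58.5°: sec²(58.5°) = 1/0.5225² = 3.663.
At 14.6°: sec²(14.6°) = 1/0.9677² = 1.068.
Ratio = 3.663/1.068 = cos²(14.6°)/cos²(58.5°) ≈ 3.43.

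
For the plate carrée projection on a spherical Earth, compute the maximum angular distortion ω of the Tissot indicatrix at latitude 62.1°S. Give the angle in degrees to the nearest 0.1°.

In the plate carrée (x = Rλ, y = Rφ), meridians are true-scale (h = 1) and parallels are stretched by k = sec φ.
At 62.1°: h = 1.000, k = 2.137; principal scales a = 2.137, b = 1.000.
sin(ω/2) = (a − b)/(a + b) = 1.137/3.137 = 0.3625, so ω = 2 arcsin(0.3625) ≈ 42.5°.

42.5°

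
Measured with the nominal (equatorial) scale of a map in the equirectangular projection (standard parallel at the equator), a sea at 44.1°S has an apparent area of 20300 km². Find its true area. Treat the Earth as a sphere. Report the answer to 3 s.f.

In the plate carrée (x = Rλ, y = Rφ), meridians are true-scale (h = 1) and parallels are stretched by k = sec φ.
Areal scale = h·k = 1 × sec φ; at 44.1°, h = 1.000, k = 1.393, so h·k = 1.393.
True area = apparent / (areal scale) = 20300 / 1.393 ≈ 14600 km².

14600 km²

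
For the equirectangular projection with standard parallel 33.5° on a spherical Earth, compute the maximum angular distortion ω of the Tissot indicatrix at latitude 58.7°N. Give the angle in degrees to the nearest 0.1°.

With standard parallel φ₀ = 33.5°, the equirectangular projection gives x = Rλ cos φ₀, y = Rφ, so h = 1 and k = cos 33.5° / cos φ.
At 58.7°: h = 1.000, k = 1.605; principal scales a = 1.605, b = 1.000.
sin(ω/2) = (a − b)/(a + b) = 0.6051/2.605 = 0.2323, so ω = 2 arcsin(0.2323) ≈ 26.9°.

26.9°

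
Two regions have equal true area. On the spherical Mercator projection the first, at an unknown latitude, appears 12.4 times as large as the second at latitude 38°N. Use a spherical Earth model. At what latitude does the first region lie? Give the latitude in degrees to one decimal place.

77.1°

For equal true areas on Mercator, apparent areas scale as sec²φ, so the ratio is cos²φ₂ / cos²φ₁.
cos²φ₂ / cos²φ₁ = 12.4  ⇒  cos φ₁ = cos 38° / √12.4 = 0.7880/3.521 = 0.2238.
φ₁ = arccos(0.2238) ≈ 77.1°.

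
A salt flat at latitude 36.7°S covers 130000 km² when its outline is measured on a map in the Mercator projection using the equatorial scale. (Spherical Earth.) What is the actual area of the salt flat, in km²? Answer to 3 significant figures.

83600 km²

Mercator is conformal, so the point scale is isotropic: h = k = sec φ = 1/cos φ.
Areal scale = k² = sec²φ = 1/cos²(36.7°) = 1/0.8018² = 1.556.
True area = apparent / (areal scale) = 130000 / 1.556 ≈ 83600 km².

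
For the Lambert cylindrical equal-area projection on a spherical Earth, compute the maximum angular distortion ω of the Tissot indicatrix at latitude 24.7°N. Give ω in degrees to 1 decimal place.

11.0°

The Lambert cylindrical equal-area projection is the cylindrical equal-area projection with its standard parallel at the equator (φ₀ = 0). For cylindrical equal-area with standard parallel φ₀, h = cos φ / cos φ₀ and k = cos φ₀ / cos φ, so h·k = 1.
At 24.7°: h = 0.9085, k = 1.101; principal scales a = 1.101, b = 0.9085.
sin(ω/2) = (a − b)/(a + b) = 0.1922/2.009 = 0.09566, so ω = 2 arcsin(0.09566) ≈ 11.0°.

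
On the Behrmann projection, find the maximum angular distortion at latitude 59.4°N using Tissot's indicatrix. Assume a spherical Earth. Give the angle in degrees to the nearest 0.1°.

58.2°

Behrmann is a cylindrical equal-area projection with standard parallels at ±30°. For cylindrical equal-area with standard parallel φ₀, h = cos φ / cos φ₀ and k = cos φ₀ / cos φ, so h·k = 1.
At 59.4°: h = 0.5878, k = 1.701; principal scales a = 1.701, b = 0.5878.
sin(ω/2) = (a − b)/(a + b) = 1.113/2.289 = 0.4864, so ω = 2 arcsin(0.4864) ≈ 58.2°.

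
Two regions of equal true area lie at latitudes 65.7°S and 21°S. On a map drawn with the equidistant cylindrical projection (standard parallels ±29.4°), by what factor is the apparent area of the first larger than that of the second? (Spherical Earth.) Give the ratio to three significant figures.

In the equirectangular projection with standard parallel φ₀ = 29.4° (x = Rλ cos φ₀, y = Rφ), meridians are true-scale (h = 1) and the parallel scale is k = cos φ₀ / cos φ.
Areal scale at 65.7°: h·k = 1.000 × 2.117 = 2.117.
Areal scale at 21°: h·k = 1.000 × 0.9332 = 0.9332.
Ratio = 2.117/0.9332 ≈ 2.27.

2.27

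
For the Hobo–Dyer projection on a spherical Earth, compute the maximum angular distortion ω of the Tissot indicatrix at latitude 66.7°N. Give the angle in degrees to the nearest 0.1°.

74.0°

Hobo–Dyer is a cylindrical equal-area projection with standard parallels at ±37.5°. A cylindrical equal-area projection with standard parallel φ₀ has meridian scale h = cos φ / cos φ₀ and parallel scale k = cos φ₀ / cos φ (so areas are preserved, h·k = 1).
At 66.7°: h = 0.4986, k = 2.006; principal scales a = 2.006, b = 0.4986.
sin(ω/2) = (a − b)/(a + b) = 1.507/2.504 = 0.6018, so ω = 2 arcsin(0.6018) ≈ 74.0°.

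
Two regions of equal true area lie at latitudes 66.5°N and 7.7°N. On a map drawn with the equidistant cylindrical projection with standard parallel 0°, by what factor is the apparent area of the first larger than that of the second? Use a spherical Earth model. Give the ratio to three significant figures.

Plate carrée maps x = Rλ, y = Rφ. The meridian scale is h = 1 and the parallel scale is k = 1/cos φ = sec φ.
Areal scale at 66.5°: h·k = 1.000 × 2.508 = 2.508.
Areal scale at 7.7°: h·k = 1.000 × 1.009 = 1.009.
Ratio = 2.508/1.009 ≈ 2.49.

2.49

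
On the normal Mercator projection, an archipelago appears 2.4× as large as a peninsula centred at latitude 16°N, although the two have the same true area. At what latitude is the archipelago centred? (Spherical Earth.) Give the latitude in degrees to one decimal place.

51.6°

Mercator areal scale is sec²φ, so apparent-area ratio = sec²φ₁ / sec²φ₂ = cos²φ₂ / cos²φ₁.
cos²φ₂ / cos²φ₁ = 2.4  ⇒  cos φ₁ = cos 16° / √2.4 = 0.9613/1.549 = 0.6205.
φ₁ = arccos(0.6205) ≈ 51.6°.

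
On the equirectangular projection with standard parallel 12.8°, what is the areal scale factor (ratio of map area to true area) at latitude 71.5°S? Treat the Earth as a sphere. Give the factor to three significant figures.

The equidistant cylindrical projection with φ₀ = 12.8° has h = 1 (meridians true) and k = cos φ₀ / cos φ along parallels.
Areal scale = h·k = 1 × cos φ₀ / cos φ; at 71.5°, h = 1.000, k = 3.073, so h·k = 3.073.

3.07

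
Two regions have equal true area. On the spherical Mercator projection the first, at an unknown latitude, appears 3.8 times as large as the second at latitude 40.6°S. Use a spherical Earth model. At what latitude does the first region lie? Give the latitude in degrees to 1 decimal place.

67.1°

For equal true areas on Mercator, apparent areas scale as sec²φ, so the ratio is cos²φ₂ / cos²φ₁.
cos²φ₂ / cos²φ₁ = 3.8  ⇒  cos φ₁ = cos 40.6° / √3.8 = 0.7593/1.949 = 0.3895.
φ₁ = arccos(0.3895) ≈ 67.1°.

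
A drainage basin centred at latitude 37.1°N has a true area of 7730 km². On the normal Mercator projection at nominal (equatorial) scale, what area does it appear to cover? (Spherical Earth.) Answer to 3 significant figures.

12200 km²

Mercator is conformal, so the point scale is isotropic: h = k = sec φ = 1/cos φ.
Areal scale = k² = sec²φ = 1/cos²(37.1°) = 1/0.7976² = 1.572.
Apparent area = 7730 × 1.572 ≈ 12200 km².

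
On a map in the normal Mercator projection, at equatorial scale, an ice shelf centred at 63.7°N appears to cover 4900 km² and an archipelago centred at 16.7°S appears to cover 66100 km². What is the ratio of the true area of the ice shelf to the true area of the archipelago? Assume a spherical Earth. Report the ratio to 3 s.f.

0.0159

Since Mercator area scale is 1/cos²φ, the true area equals the apparent area multiplied by cos²φ.
True area of ice shelf: 4900 × cos²(63.7°) = 4900 × 0.1963 = 961.9 km².
True area of archipelago: 66100 × cos²(16.7°) = 66100 × 0.9174 = 60640 km².
Ratio = 961.9 / 60640 ≈ 0.0159.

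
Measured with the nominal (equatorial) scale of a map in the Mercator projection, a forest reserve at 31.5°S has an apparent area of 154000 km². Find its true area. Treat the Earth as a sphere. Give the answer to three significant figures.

112000 km²

The Mercator projection is conformal; its linear scale factor is the same in every direction and equals sec φ = 1/cos φ.
Areal scale = k² = sec²φ = 1/cos²(31.5°) = 1/0.8526² = 1.376.
True area = apparent / (areal scale) = 154000 / 1.376 ≈ 112000 km².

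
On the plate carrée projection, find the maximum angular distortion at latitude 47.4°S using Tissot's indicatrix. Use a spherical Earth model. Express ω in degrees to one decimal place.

In the plate carrée (x = Rλ, y = Rφ), meridians are true-scale (h = 1) and parallels are stretched by k = sec φ.
At 47.4°: h = 1.000, k = 1.477; principal scales a = 1.477, b = 1.000.
sin(ω/2) = (a − b)/(a + b) = 0.4774/2.477 = 0.1927, so ω = 2 arcsin(0.1927) ≈ 22.2°.

22.2°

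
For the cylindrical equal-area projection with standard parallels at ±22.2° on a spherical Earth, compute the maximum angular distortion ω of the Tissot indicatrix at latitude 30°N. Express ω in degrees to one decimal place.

For cylindrical equal-area with standard parallel φ₀, h = cos φ / cos φ₀ and k = cos φ₀ / cos φ, so h·k = 1.
At 30°: h = 0.9354, k = 1.069; principal scales a = 1.069, b = 0.9354.
sin(ω/2) = (a − b)/(a + b) = 0.1337/2.004 = 0.06672, so ω = 2 arcsin(0.06672) ≈ 7.7°.

7.7°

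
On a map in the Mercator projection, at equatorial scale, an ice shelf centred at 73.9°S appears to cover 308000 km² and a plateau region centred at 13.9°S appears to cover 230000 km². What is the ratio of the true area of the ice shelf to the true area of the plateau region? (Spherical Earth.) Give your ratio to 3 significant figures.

Mercator's areal exaggeration is sec²φ; hence true area = (apparent area) · cos²φ.
True area of ice shelf: 308000 × cos²(73.9°) = 308000 × 0.07690 = 23690 km².
True area of plateau region: 230000 × cos²(13.9°) = 230000 × 0.9423 = 216700 km².
Ratio = 23690 / 216700 ≈ 0.109.

0.109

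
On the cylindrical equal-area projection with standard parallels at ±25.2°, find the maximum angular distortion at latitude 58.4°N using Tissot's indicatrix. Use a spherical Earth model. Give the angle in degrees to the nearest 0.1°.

Cylindrical equal-area (φ₀ = 25.2°): h = cos φ / cos 25.2° along meridians, k = cos 25.2° / cos φ along parallels; h·k = 1.
At 58.4°: h = 0.5791, k = 1.727; principal scales a = 1.727, b = 0.5791.
sin(ω/2) = (a − b)/(a + b) = 1.148/2.306 = 0.4977, so ω = 2 arcsin(0.4977) ≈ 59.7°.

59.7°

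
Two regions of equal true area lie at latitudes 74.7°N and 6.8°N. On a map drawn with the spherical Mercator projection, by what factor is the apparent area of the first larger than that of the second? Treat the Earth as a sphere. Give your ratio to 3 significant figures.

Mercator areal scale is sec²φ.
At 74.7°: sec²(74.7°) = 1/0.2639² = 14.36.
At 6.8°: sec²(6.8°) = 1/0.9930² = 1.014.
Ratio = 14.36/1.014 = cos²(6.8°)/cos²(74.7°) ≈ 14.2.

14.2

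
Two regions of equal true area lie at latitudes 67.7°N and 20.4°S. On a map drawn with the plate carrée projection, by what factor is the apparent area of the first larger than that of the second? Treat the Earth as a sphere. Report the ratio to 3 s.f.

Plate carrée maps x = Rλ, y = Rφ. The meridian scale is h = 1 and the parallel scale is k = 1/cos φ = sec φ.
Areal scale at 67.7°: h·k = 1.000 × 2.635 = 2.635.
Areal scale at 20.4°: h·k = 1.000 × 1.067 = 1.067.
Ratio = 2.635/1.067 ≈ 2.47.

2.47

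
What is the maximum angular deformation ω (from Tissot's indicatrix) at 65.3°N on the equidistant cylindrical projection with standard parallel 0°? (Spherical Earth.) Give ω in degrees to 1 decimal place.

48.5°

Plate carrée maps x = Rλ, y = Rφ. The meridian scale is h = 1 and the parallel scale is k = 1/cos φ = sec φ.
At 65.3°: h = 1.000, k = 2.393; principal scales a = 2.393, b = 1.000.
sin(ω/2) = (a − b)/(a + b) = 1.393/3.393 = 0.4106, so ω = 2 arcsin(0.4106) ≈ 48.5°.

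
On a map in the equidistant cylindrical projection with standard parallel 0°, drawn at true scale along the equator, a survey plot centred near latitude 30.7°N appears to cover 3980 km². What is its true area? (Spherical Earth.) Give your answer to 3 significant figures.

3420 km²

Plate carrée maps x = Rλ, y = Rφ. The meridian scale is h = 1 and the parallel scale is k = 1/cos φ = sec φ.
Areal scale = h·k = 1 × sec φ; at 30.7°, h = 1.000, k = 1.163, so h·k = 1.163.
True area = apparent / (areal scale) = 3980 / 1.163 ≈ 3420 km².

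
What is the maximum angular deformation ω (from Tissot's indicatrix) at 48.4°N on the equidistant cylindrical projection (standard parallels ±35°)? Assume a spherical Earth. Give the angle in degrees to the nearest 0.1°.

In the equirectangular projection with standard parallel φ₀ = 35° (x = Rλ cos φ₀, y = Rφ), meridians are true-scale (h = 1) and the parallel scale is k = cos φ₀ / cos φ.
At 48.4°: h = 1.000, k = 1.234; principal scales a = 1.234, b = 1.000.
sin(ω/2) = (a − b)/(a + b) = 0.2338/2.234 = 0.1047, so ω = 2 arcsin(0.1047) ≈ 12.0°.

12.0°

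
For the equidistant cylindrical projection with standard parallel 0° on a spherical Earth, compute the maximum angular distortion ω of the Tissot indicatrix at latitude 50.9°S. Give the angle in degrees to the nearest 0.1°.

For the equirectangular projection with φ₀ = 0 (plate carrée), h = 1 along meridians and k = sec φ along parallels.
At 50.9°: h = 1.000, k = 1.586; principal scales a = 1.586, b = 1.000.
sin(ω/2) = (a − b)/(a + b) = 0.5856/2.586 = 0.2265, so ω = 2 arcsin(0.2265) ≈ 26.2°.

26.2°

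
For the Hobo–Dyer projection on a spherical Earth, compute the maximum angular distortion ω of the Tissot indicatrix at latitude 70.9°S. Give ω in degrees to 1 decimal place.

Hobo–Dyer is a cylindrical equal-area projection with standard parallels at ±37.5°. For cylindrical equal-area with standard parallel φ₀, h = cos φ / cos φ₀ and k = cos φ₀ / cos φ, so h·k = 1.
At 70.9°: h = 0.4124, k = 2.425; principal scales a = 2.425, b = 0.4124.
sin(ω/2) = (a − b)/(a + b) = 2.012/2.837 = 0.7092, so ω = 2 arcsin(0.7092) ≈ 90.3°.

90.3°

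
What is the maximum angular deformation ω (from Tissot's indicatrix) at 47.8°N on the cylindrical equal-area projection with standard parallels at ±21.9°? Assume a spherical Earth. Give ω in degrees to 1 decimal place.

36.4°

For cylindrical equal-area with standard parallel φ₀, h = cos φ / cos φ₀ and k = cos φ₀ / cos φ, so h·k = 1.
At 47.8°: h = 0.7240, k = 1.381; principal scales a = 1.381, b = 0.7240.
sin(ω/2) = (a − b)/(a + b) = 0.6573/2.105 = 0.3122, so ω = 2 arcsin(0.3122) ≈ 36.4°.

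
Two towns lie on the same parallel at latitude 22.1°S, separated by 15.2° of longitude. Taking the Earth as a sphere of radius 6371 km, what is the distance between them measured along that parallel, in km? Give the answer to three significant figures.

Arc length along a parallel = R cos φ · Δλ (with Δλ in radians).
= 6371 × cos 22.1° × (15.2° × π/180) = 6371 × 0.9265 × 0.2653 ≈ 1570 km.

1570 km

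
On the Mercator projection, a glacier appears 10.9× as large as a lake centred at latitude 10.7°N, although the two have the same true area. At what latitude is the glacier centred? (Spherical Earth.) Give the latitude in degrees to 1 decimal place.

72.7°

For equal true areas on Mercator, apparent areas scale as sec²φ, so the ratio is cos²φ₂ / cos²φ₁.
cos²φ₂ / cos²φ₁ = 10.9  ⇒  cos φ₁ = cos 10.7° / √10.9 = 0.9826/3.302 = 0.2976.
φ₁ = arccos(0.2976) ≈ 72.7°.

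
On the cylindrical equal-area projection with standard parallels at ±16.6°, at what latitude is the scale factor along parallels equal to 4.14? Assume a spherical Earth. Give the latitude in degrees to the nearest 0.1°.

76.6°

A cylindrical equal-area projection with standard parallel φ₀ has meridian scale h = cos φ / cos φ₀ and parallel scale k = cos φ₀ / cos φ (so areas are preserved, h·k = 1).
k = cos φ₀ / cos φ = 4.14  ⇒  cos φ = cos 16.6° / 4.14 = 0.2315.
φ = arccos(0.2315) ≈ 76.6°.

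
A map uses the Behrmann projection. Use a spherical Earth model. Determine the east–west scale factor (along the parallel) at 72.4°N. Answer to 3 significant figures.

Behrmann is a cylindrical equal-area projection with standard parallels at ±30°. For cylindrical equal-area with standard parallel φ₀, h = cos φ / cos φ₀ and k = cos φ₀ / cos φ, so h·k = 1.
k = cos 30° / cos 72.4° = 0.8660/0.3024 = 2.864.

2.86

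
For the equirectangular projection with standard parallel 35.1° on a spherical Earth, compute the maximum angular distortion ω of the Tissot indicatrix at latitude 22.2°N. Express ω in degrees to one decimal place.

The equidistant cylindrical projection with φ₀ = 35.1° has h = 1 (meridians true) and k = cos φ₀ / cos φ along parallels.
At 22.2°: h = 1.000, k = 0.8837; principal scales a = 1.000, b = 0.8837.
sin(ω/2) = (a − b)/(a + b) = 0.1163/1.884 = 0.06177, so ω = 2 arcsin(0.06177) ≈ 7.1°.

7.1°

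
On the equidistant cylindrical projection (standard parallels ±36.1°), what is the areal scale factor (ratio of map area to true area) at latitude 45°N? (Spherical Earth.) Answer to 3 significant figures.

1.14

In the equirectangular projection with standard parallel φ₀ = 36.1° (x = Rλ cos φ₀, y = Rφ), meridians are true-scale (h = 1) and the parallel scale is k = cos φ₀ / cos φ.
Areal scale = h·k = 1 × cos φ₀ / cos φ; at 45°, h = 1.000, k = 1.143, so h·k = 1.143.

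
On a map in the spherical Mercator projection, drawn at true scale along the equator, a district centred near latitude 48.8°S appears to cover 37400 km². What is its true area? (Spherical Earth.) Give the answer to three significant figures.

16200 km²

Mercator is conformal, so the point scale is isotropic: h = k = sec φ = 1/cos φ.
Areal scale = k² = sec²φ = 1/cos²(48.8°) = 1/0.6587² = 2.305.
True area = apparent / (areal scale) = 37400 / 2.305 ≈ 16200 km².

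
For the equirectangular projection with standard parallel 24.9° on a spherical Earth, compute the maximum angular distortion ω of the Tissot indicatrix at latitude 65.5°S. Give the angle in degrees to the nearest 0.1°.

43.7°

In the equirectangular projection with standard parallel φ₀ = 24.9° (x = Rλ cos φ₀, y = Rφ), meridians are true-scale (h = 1) and the parallel scale is k = cos φ₀ / cos φ.
At 65.5°: h = 1.000, k = 2.187; principal scales a = 2.187, b = 1.000.
sin(ω/2) = (a − b)/(a + b) = 1.187/3.187 = 0.3725, so ω = 2 arcsin(0.3725) ≈ 43.7°.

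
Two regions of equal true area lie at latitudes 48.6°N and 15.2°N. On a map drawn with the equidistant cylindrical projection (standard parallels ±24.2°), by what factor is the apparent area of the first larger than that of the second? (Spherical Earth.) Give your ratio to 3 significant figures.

1.46

The equidistant cylindrical projection with φ₀ = 24.2° has h = 1 (meridians true) and k = cos φ₀ / cos φ along parallels.
Areal scale at 48.6°: h·k = 1.000 × 1.379 = 1.379.
Areal scale at 15.2°: h·k = 1.000 × 0.9452 = 0.9452.
Ratio = 1.379/0.9452 ≈ 1.46.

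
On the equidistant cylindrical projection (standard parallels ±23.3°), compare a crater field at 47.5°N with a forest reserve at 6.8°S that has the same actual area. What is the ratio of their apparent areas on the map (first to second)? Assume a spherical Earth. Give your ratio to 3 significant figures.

In the equirectangular projection with standard parallel φ₀ = 23.3° (x = Rλ cos φ₀, y = Rφ), meridians are true-scale (h = 1) and the parallel scale is k = cos φ₀ / cos φ.
Areal scale at 47.5°: h·k = 1.000 × 1.359 = 1.359.
Areal scale at 6.8°: h·k = 1.000 × 0.9250 = 0.9250.
Ratio = 1.359/0.9250 ≈ 1.47.

1.47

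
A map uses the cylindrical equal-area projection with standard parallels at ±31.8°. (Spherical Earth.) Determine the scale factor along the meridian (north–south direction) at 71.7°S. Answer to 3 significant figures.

For cylindrical equal-area with standard parallel φ₀, h = cos φ / cos φ₀ and k = cos φ₀ / cos φ, so h·k = 1.
h = cos 71.7° / cos 31.8° = 0.3140/0.8499 = 0.3694.

0.369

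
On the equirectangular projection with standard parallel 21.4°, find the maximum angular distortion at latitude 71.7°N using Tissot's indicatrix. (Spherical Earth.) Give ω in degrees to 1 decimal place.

59.4°

The equidistant cylindrical projection with φ₀ = 21.4° has h = 1 (meridians true) and k = cos φ₀ / cos φ along parallels.
At 71.7°: h = 1.000, k = 2.965; principal scales a = 2.965, b = 1.000.
sin(ω/2) = (a − b)/(a + b) = 1.965/3.965 = 0.4956, so ω = 2 arcsin(0.4956) ≈ 59.4°.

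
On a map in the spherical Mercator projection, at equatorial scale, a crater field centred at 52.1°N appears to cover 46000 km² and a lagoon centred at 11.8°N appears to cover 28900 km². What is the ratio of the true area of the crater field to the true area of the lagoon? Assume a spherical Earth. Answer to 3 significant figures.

0.627

Mercator's areal exaggeration is sec²φ; hence true area = (apparent area) · cos²φ.
True area of crater field: 46000 × cos²(52.1°) = 46000 × 0.3773 = 17360 km².
True area of lagoon: 28900 × cos²(11.8°) = 28900 × 0.9582 = 27690 km².
Ratio = 17360 / 27690 ≈ 0.627.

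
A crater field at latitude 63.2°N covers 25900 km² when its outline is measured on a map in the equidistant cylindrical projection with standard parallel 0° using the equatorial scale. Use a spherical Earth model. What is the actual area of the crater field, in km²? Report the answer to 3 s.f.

In the plate carrée (x = Rλ, y = Rφ), meridians are true-scale (h = 1) and parallels are stretched by k = sec φ.
Areal scale = h·k = 1 × sec φ; at 63.2°, h = 1.000, k = 2.218, so h·k = 2.218.
True area = apparent / (areal scale) = 25900 / 2.218 ≈ 11700 km².

11700 km²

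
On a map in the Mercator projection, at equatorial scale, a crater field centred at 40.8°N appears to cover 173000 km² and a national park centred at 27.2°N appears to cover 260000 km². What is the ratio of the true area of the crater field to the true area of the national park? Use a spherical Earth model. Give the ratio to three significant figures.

On Mercator the areal scale is sec²φ, so true area = apparent × cos²φ.
True area of crater field: 173000 × cos²(40.8°) = 173000 × 0.5730 = 99140 km².
True area of national park: 260000 × cos²(27.2°) = 260000 × 0.7911 = 205700 km².
Ratio = 99140 / 205700 ≈ 0.482.

0.482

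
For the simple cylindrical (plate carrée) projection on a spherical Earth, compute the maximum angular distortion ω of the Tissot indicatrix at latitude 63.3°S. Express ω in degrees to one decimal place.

For the equirectangular projection with φ₀ = 0 (plate carrée), h = 1 along meridians and k = sec φ along parallels.
At 63.3°: h = 1.000, k = 2.226; principal scales a = 2.226, b = 1.000.
sin(ω/2) = (a − b)/(a + b) = 1.226/3.226 = 0.3800, so ω = 2 arcsin(0.3800) ≈ 44.7°.

44.7°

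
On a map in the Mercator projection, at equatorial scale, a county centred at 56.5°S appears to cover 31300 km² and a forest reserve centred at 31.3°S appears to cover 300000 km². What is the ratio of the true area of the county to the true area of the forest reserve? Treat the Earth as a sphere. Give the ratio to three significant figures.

Since Mercator area scale is 1/cos²φ, the true area equals the apparent area multiplied by cos²φ.
True area of county: 31300 × cos²(56.5°) = 31300 × 0.3046 = 9535 km².
True area of forest reserve: 300000 × cos²(31.3°) = 300000 × 0.7301 = 219000 km².
Ratio = 9535 / 219000 ≈ 0.0435.

0.0435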